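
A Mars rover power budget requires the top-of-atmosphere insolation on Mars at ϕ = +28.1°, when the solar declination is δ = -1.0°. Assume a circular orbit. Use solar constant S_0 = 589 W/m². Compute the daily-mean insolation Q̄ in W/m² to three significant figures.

Q̄ ≈ 163 W/m²

cos h₀ = −tan(+28.1°) tan(-1.000°) = 0.0093, h₀ = 1.5615 rad.
Bracket: h₀ sin ϕ sin δ + cos ϕ cos δ sin h₀ = 1.5615×0.47101×-0.01745 + 0.88213×0.99985×0.99996 = -0.012834 + 0.881962 = 0.869128.
Q̄ = (S_0/π) × [bracket] = (589/π) × 0.869128 = 162.9 W/m².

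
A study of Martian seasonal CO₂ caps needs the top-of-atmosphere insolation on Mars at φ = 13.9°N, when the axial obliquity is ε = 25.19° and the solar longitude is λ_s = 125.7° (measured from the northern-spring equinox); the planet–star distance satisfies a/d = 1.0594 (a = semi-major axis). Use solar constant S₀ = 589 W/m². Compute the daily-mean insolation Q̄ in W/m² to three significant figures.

Q̄ ≈ 220 W/m²

Solar declination: sin δ = sin ε · sin λ_s = sin 25.19° × sin 125.7° = 0.34564, so δ = +20.221°.
cos H₀ = −tan(+13.9°) tan(+20.221°) = -0.0912, H₀ = 1.6621 rad.
Bracket: H₀ sin φ sin δ + cos φ cos δ sin H₀ = 1.6621×0.24023×0.34564 + 0.97072×0.93837×0.99584 = 0.138009 + 0.907105 = 1.045114.
Inverse-square distance factor (a/d)² = 1.0594² = 1.122328.
Q̄ = (S₀/π) × 1.122328 × [bracket] = (589/π) × 1.122328 × 1.045114 = 219.9 W/m².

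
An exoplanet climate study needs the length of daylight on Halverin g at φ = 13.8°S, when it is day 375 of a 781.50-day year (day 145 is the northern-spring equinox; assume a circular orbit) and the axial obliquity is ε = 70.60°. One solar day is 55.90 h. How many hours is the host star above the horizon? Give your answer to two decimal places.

Solar longitude: λ_s = 360° × (375 − 145)/781.50 = 105.950°.
sin δ = sin 70.60° × sin 105.950° = 0.90691, so δ = +65.082°.
cos H₀ = −tan φ · tan δ = −tan(-13.8°) × tan(+65.082°) = 0.5287, so H₀ = 1.0137 rad = 58.08°.
Daylight = 2H₀/(2π) × 55.90 h = (1.0137/π) × 55.90 = 18.04 h.

18.04 h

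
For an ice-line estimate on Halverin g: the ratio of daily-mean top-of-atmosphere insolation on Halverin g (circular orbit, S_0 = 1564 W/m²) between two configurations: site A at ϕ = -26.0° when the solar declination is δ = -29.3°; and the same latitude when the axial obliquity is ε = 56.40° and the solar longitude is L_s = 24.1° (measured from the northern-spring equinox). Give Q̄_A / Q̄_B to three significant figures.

— Configuration A (ϕ=-26.0°):
cos h₀ = −tan(-26.0°) tan(-29.300°) = -0.2737, h₀ = 1.8480 rad.
Bracket: h₀ sin ϕ sin δ + cos ϕ cos δ sin h₀ = 1.8480×-0.43837×-0.48938 + 0.89879×0.87207×0.96181 = 0.396451 + 0.753874 = 1.150325.
Q̄ = (S_0/π) × [bracket] = (1564/π) × 1.150325 = 572.67 W/m².
— Configuration B (ϕ=-26.0°):
Solar declination: sin δ = sin ε · sin L_s = sin 56.40° × sin 24.1° = 0.34011, so δ = +19.883°.
cos h₀ = −tan(-26.0°) tan(+19.883°) = 0.1764, h₀ = 1.3935 rad.
Bracket: h₀ sin ϕ sin δ + cos ϕ cos δ sin h₀ = 1.3935×-0.43837×0.34011 + 0.89879×0.94039×0.98432 = -0.207763 + 0.831960 = 0.624197.
Q̄ = (S_0/π) × [bracket] = (1564/π) × 0.624197 = 310.75 W/m².
Ratio Q̄_A / Q̄_B = 572.67 / 310.75 = 1.843.

Q̄_A / Q̄_B ≈ 1.84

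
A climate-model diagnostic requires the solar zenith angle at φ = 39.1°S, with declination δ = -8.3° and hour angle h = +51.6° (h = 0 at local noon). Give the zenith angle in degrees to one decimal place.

cos θ_z = sin φ sin δ + cos φ cos δ cos h = 0.091042 + 0.476991 = 0.568033.
θ_z = arccos(0.568033) = 55.4°.

θ_z = 55.4°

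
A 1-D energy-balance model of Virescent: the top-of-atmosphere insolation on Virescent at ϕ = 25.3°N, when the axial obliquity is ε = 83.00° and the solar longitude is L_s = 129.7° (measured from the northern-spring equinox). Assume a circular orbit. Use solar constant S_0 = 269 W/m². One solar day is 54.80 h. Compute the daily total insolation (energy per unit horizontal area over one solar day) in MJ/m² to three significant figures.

20.1 MJ/m²

Solar declination: sin δ = sin ε · sin L_s = sin 83.00° × sin 129.7° = 0.76366, so δ = +49.788°.
cos h₀ = −tan(+25.3°) tan(+49.788°) = -0.5591, h₀ = 2.1641 rad.
Bracket: h₀ sin ϕ sin δ + cos ϕ cos δ sin h₀ = 2.1641×0.42736×0.76366 + 0.90408×0.64561×0.82908 = 0.706271 + 0.483920 = 1.190191.
Q̄ = (S_0/π) × [bracket] = (269/π) × 1.190191 = 101.91 W/m².
Daily total = Q̄ × 54.80 h × 3600 s/h = 101.91 × 54.80 × 3600 / 10⁶ = 20.10 MJ/m².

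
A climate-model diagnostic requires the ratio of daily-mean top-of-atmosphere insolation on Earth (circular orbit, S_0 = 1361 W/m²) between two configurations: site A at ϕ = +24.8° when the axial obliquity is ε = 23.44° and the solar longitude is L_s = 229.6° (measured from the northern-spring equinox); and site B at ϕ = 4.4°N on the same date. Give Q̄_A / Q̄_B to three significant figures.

Q̄_A / Q̄_B ≈ 0.738

— Configuration A (ϕ=+24.8°):
Solar declination: sin δ = sin ε · sin L_s = sin 23.44° × sin 229.6° = -0.30293, so δ = -17.634°.
cos h₀ = −tan(+24.8°) tan(-17.634°) = 0.1469, h₀ = 1.4234 rad.
Bracket: h₀ sin ϕ sin δ + cos ϕ cos δ sin h₀ = 1.4234×0.41945×-0.30293 + 0.90778×0.95301×0.98916 = -0.180863 + 0.855745 = 0.674882.
Q̄ = (S_0/π) × [bracket] = (1361/π) × 0.674882 = 292.37 W/m².
— Configuration B (ϕ=+4.4°):
cos h₀ = −tan(+4.4°) tan(-17.634°) = 0.0245, h₀ = 1.5463 rad.
Bracket: h₀ sin ϕ sin δ + cos ϕ cos δ sin h₀ = 1.5463×0.07672×-0.30293 + 0.99705×0.95301×0.99970 = -0.035937 + 0.949914 = 0.913977.
Q̄ = (S_0/π) × [bracket] = (1361/π) × 0.913977 = 395.95 W/m².
Ratio Q̄_A / Q̄_B = 292.37 / 395.95 = 0.7384.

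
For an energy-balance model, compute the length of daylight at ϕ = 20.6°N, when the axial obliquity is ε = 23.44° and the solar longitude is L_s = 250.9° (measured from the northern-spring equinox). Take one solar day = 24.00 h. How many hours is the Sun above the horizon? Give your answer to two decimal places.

10.83 h

Solar declination: sin δ = sin ε · sin L_s = sin 23.44° × sin 250.9° = -0.37589, so δ = -22.079°.
cos h₀ = −tan ϕ · tan δ = −tan(+20.6°) × tan(-22.079°) = 0.1525, so h₀ = 1.4177 rad = 81.23°.
Daylight = 2h₀/(2π) × 24.00 h = (1.4177/π) × 24.00 = 10.83 h.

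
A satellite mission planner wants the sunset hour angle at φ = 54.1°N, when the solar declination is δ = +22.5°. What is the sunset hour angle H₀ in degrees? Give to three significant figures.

H₀ = 125°

cos H₀ = −tan φ · tan δ = −tan(+54.1°) × tan(+22.500°) = -0.5722, so H₀ = 2.1800 rad = 124.90°.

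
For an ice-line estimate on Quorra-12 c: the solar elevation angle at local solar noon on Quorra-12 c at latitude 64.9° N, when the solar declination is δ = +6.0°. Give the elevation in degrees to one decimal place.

31.1°

At local noon the hour angle is zero, so the zenith angle equals |ϕ − δ| = |+64.9° − (+6.000°)| = 58.900°.
Elevation = 90° − 58.900° = 31.1°.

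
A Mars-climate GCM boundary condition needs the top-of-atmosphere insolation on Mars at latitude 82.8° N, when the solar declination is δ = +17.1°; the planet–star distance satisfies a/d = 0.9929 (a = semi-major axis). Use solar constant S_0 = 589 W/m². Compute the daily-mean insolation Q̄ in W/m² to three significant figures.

cos h₀ = −tan(+82.8°) tan(+17.100°) = -2.4352 ≤ −1 ⇒ polar day, h₀ = π.
Bracket: h₀ sin ϕ sin δ + cos ϕ cos δ sin h₀ = 3.1416×0.99211×0.29404 + 0.12533×0.95579×0.00000 = 0.916468 + 0.000000 = 0.916468.
Inverse-square distance factor (a/d)² = 0.9929² = 0.985850.
Q̄ = (S_0/π) × 0.985850 × [bracket] = (589/π) × 0.985850 × 0.916468 = 169.4 W/m².

Q̄ ≈ 169 W/m²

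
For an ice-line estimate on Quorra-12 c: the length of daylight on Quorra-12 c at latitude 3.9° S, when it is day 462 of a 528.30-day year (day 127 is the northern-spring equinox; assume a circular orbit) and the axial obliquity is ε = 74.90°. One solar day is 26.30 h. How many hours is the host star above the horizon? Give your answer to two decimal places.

Solar longitude: L_s = 360° × (462 − 127)/528.30 = 228.279°.
sin δ = sin 74.90° × sin 228.279° = -0.72063, so δ = -46.106°.
cos h₀ = −tan ϕ · tan δ = −tan(-3.9°) × tan(-46.106°) = -0.0709, so h₀ = 1.6417 rad = 94.06°.
Daylight = 2h₀/(2π) × 26.30 h = (1.6417/π) × 26.30 = 13.74 h.

13.74 h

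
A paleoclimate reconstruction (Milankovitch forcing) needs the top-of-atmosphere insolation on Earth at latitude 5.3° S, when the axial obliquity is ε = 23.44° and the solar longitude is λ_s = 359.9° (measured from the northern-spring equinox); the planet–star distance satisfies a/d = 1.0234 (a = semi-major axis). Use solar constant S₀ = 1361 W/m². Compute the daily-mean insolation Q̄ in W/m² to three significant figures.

Q̄ ≈ 452 W/m²

Solar declination: sin δ = sin ε · sin λ_s = sin 23.44° × sin 359.9° = -0.00069, so δ = -0.040°.
cos H₀ = −tan(-5.3°) tan(-0.040°) = -0.0001, H₀ = 1.5709 rad.
Bracket: H₀ sin φ sin δ + cos φ cos δ sin H₀ = 1.5709×-0.09237×-0.00069 + 0.99572×1.00000×1.00000 = 0.000100 + 0.995720 = 0.995820.
Inverse-square distance factor (a/d)² = 1.0234² = 1.047348.
Q̄ = (S₀/π) × 1.047348 × [bracket] = (1361/π) × 1.047348 × 0.995820 = 451.8 W/m².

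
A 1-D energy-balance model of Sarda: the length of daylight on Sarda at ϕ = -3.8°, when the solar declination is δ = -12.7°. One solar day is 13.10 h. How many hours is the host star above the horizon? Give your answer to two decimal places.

cos h₀ = −tan ϕ · tan δ = −tan(-3.8°) × tan(-12.700°) = -0.0150, so h₀ = 1.5858 rad = 90.86°.
Daylight = 2h₀/(2π) × 13.10 h = (1.5858/π) × 13.10 = 6.61 h.

6.61 h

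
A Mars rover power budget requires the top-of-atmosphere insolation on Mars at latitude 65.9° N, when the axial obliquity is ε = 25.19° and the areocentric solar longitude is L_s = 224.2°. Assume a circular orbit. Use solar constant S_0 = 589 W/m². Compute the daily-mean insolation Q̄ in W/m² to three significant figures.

Q̄ ≈ 11.8 W/m²

sin δ = sin 25.19° × sin 224.2° = -0.29673, so δ = -17.261°.
cos h₀ = −tan(+65.9°) tan(-17.261°) = 0.6946, h₀ = 0.8029 rad.
Bracket: h₀ sin ϕ sin δ + cos ϕ cos δ sin h₀ = 0.8029×0.91283×-0.29673 + 0.40833×0.95496×0.71937 = -0.217477 + 0.280510 = 0.063033.
Q̄ = (S_0/π) × [bracket] = (589/π) × 0.063033 = 11.82 W/m².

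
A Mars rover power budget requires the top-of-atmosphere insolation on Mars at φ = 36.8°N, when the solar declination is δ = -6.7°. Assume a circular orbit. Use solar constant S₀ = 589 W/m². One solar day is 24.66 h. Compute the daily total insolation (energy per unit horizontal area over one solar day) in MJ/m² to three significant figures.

11.5 MJ/m²

cos H₀ = −tan(+36.8°) tan(-6.700°) = 0.0879, H₀ = 1.4828 rad.
Bracket: H₀ sin φ sin δ + cos φ cos δ sin H₀ = 1.4828×0.59902×-0.11667 + 0.80073×0.99317×0.99613 = -0.103629 + 0.792183 = 0.688554.
Q̄ = (S₀/π) × [bracket] = (589/π) × 0.688554 = 129.09 W/m².
Daily total = Q̄ × 24.66 h × 3600 s/h = 129.09 × 24.66 × 3600 / 10⁶ = 11.46 MJ/m².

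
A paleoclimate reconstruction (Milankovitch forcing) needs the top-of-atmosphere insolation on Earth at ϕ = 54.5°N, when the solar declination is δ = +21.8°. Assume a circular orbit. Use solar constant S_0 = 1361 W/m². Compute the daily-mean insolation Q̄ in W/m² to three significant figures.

Q̄ ≈ 477 W/m²

cos h₀ = −tan(+54.5°) tan(+21.800°) = -0.5607, h₀ = 2.1661 rad.
Bracket: h₀ sin ϕ sin δ + cos ϕ cos δ sin h₀ = 2.1661×0.81412×0.37137 + 0.58070×0.92849×0.82799 = 0.654898 + 0.446431 = 1.101329.
Q̄ = (S_0/π) × [bracket] = (1361/π) × 1.101329 = 477.1 W/m².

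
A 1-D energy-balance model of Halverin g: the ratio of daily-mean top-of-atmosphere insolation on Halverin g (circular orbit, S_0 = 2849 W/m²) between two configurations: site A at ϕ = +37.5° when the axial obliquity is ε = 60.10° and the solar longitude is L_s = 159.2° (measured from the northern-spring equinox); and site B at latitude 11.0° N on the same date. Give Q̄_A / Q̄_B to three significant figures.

Q̄_A / Q̄_B ≈ 1.04

— Configuration A (ϕ=+37.5°):
Solar declination: sin δ = sin ε · sin L_s = sin 60.10° × sin 159.2° = 0.30784, so δ = +17.929°.
cos h₀ = −tan(+37.5°) tan(+17.929°) = -0.2483, h₀ = 1.8217 rad.
Bracket: h₀ sin ϕ sin δ + cos ϕ cos δ sin h₀ = 1.8217×0.60876×0.30784 + 0.79335×0.95144×0.96869 = 0.341388 + 0.731191 = 1.072579.
Q̄ = (S_0/π) × [bracket] = (2849/π) × 1.072579 = 972.68 W/m².
— Configuration B (ϕ=+11.0°):
cos h₀ = −tan(+11.0°) tan(+17.929°) = -0.0629, h₀ = 1.6337 rad.
Bracket: h₀ sin ϕ sin δ + cos ϕ cos δ sin h₀ = 1.6337×0.19081×0.30784 + 0.98163×0.95144×0.99802 = 0.095962 + 0.932113 = 1.028075.
Q̄ = (S_0/π) × [bracket] = (2849/π) × 1.028075 = 932.33 W/m².
Ratio Q̄_A / Q̄_B = 972.68 / 932.33 = 1.043.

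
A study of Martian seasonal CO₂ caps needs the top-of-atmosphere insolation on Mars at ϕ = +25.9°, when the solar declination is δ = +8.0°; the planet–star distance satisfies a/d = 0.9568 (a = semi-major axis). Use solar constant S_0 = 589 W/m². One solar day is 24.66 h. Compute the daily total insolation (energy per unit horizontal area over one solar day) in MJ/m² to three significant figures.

15.1 MJ/m²

cos h₀ = −tan(+25.9°) tan(+8.000°) = -0.0682, h₀ = 1.6391 rad.
Bracket: h₀ sin ϕ sin δ + cos ϕ cos δ sin h₀ = 1.6391×0.43680×0.13917 + 0.89956×0.99027×0.99767 = 0.099640 + 0.888732 = 0.988372.
Inverse-square distance factor (a/d)² = 0.9568² = 0.915466.
Q̄ = (S_0/π) × 0.915466 × [bracket] = (589/π) × 0.915466 × 0.988372 = 169.64 W/m².
Daily total = Q̄ × 24.66 h × 3600 s/h = 169.64 × 24.66 × 3600 / 10⁶ = 15.06 MJ/m².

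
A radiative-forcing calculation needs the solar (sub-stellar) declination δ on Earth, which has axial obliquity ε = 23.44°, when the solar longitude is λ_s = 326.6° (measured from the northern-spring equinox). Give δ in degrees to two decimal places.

sin δ = sin ε · sin λ_s = sin 23.44° × sin 326.6° = -0.218975.
δ = arcsin(-0.218975) = -12.65°.

δ = -12.65°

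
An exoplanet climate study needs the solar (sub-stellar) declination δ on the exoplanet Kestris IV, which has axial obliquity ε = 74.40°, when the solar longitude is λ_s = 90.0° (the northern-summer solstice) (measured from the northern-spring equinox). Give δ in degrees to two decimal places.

sin δ = sin ε · sin λ_s = sin 74.40° × sin 90.0° = 0.963163.
δ = arcsin(0.963163) = +74.40°.

δ = +74.40°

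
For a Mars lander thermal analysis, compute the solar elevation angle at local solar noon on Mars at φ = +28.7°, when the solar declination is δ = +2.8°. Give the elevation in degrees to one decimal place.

At local noon the hour angle is zero, so the zenith angle equals |φ − δ| = |+28.7° − (+2.800°)| = 25.900°.
Elevation = 90° − 25.900° = 64.1°.

64.1°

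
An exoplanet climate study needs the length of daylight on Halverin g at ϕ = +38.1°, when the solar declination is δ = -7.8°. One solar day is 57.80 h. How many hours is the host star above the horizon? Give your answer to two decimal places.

26.92 h

cos h₀ = −tan ϕ · tan δ = −tan(+38.1°) × tan(-7.800°) = 0.1074, so h₀ = 1.4632 rad = 83.83°.
Daylight = 2h₀/(2π) × 57.80 h = (1.4632/π) × 57.80 = 26.92 h.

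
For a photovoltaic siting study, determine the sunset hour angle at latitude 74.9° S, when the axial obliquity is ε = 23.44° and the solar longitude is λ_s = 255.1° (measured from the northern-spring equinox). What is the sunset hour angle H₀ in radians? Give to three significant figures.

Solar declination: sin δ = sin ε · sin λ_s = sin 23.44° × sin 255.1° = -0.38441, so δ = -22.607°.
Sunrise equation: cos H₀ = −tan φ · tan δ = -1.5433 ≤ −1, so the Sun never sets (polar day) and H₀ = π.

H₀ = 3.14 rad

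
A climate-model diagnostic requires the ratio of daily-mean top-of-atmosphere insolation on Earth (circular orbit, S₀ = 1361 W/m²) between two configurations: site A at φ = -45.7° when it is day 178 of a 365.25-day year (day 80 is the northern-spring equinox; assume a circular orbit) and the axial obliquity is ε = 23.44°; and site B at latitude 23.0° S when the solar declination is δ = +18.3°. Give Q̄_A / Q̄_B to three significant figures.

— Configuration A (φ=-45.7°):
Solar longitude: λ_s = 360° × (178 − 80)/365.25 = 96.591°.
sin δ = sin 23.44° × sin 96.591° = 0.39516, so δ = +23.276°.
cos H₀ = −tan(-45.7°) tan(+23.276°) = 0.4408, H₀ = 1.1143 rad.
Bracket: H₀ sin φ sin δ + cos φ cos δ sin H₀ = 1.1143×-0.71569×0.39516 + 0.69842×0.91861×0.89760 = -0.315137 + 0.575878 = 0.260741.
Q̄ = (S₀/π) × [bracket] = (1361/π) × 0.260741 = 112.96 W/m².
— Configuration B (φ=-23.0°):
cos H₀ = −tan(-23.0°) tan(+18.300°) = 0.1404, H₀ = 1.4299 rad.
Bracket: H₀ sin φ sin δ + cos φ cos δ sin H₀ = 1.4299×-0.39073×0.31399 + 0.92050×0.94943×0.99010 = -0.175428 + 0.865298 = 0.689870.
Q̄ = (S₀/π) × [bracket] = (1361/π) × 0.689870 = 298.87 W/m².
Ratio Q̄_A / Q̄_B = 112.96 / 298.87 = 0.3780.

Q̄_A / Q̄_B ≈ 0.378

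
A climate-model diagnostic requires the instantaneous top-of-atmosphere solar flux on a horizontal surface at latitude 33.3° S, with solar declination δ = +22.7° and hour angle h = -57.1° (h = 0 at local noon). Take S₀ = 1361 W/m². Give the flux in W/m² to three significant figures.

cos θ_z = sin φ sin δ + cos φ cos δ cos h = -0.211871 + 0.418822 = 0.206951.
Flux = S₀ · cos θ_z = 1361 × 0.206951 = 281.7 W/m².

282 W/m²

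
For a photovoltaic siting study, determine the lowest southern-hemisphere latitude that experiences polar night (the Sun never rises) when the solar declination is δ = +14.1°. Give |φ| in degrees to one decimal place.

|φ| = 75.9°

Polar night requires cos H₀ = −tan φ tan δ ≥ 1, i.e. tan φ tan δ ≤ −1.
The boundary is |tan φ| · |tan δ| = 1, so |φ| = 90° − |δ| = 90° − 14.1° = 75.9° in the southern hemisphere.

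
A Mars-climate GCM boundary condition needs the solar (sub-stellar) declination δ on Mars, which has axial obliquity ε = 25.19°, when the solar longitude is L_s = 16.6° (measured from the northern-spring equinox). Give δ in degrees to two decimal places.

δ = +6.98°

sin δ = sin ε · sin L_s = sin 25.19° × sin 16.6° = 0.121595.
δ = arcsin(0.121595) = +6.98°.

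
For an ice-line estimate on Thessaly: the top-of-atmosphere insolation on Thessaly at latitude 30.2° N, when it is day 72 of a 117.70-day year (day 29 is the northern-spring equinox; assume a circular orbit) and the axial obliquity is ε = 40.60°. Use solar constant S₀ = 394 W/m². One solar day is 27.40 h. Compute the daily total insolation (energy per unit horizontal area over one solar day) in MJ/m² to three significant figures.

14.6 MJ/m²

Solar longitude: λ_s = 360° × (72 − 29)/117.70 = 131.521°.
sin δ = sin 40.60° × sin 131.521° = 0.48724, so δ = +29.160°.
cos H₀ = −tan(+30.2°) tan(+29.160°) = -0.3247, H₀ = 1.9015 rad.
Bracket: H₀ sin φ sin δ + cos φ cos δ sin H₀ = 1.9015×0.50302×0.48724 + 0.86427×0.87327×0.94580 = 0.466041 + 0.713834 = 1.179875.
Q̄ = (S₀/π) × [bracket] = (394/π) × 1.179875 = 147.97 W/m².
Daily total = Q̄ × 27.40 h × 3600 s/h = 147.97 × 27.40 × 3600 / 10⁶ = 14.60 MJ/m².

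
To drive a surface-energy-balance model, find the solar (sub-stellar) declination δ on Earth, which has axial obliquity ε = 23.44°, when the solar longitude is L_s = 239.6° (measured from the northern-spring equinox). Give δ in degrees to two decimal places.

sin δ = sin ε · sin L_s = sin 23.44° × sin 239.6° = -0.343098.
δ = arcsin(-0.343098) = -20.07°.

δ = -20.07°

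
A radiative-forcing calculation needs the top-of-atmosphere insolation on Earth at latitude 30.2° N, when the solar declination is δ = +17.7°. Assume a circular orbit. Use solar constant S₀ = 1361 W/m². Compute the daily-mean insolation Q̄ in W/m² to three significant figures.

cos H₀ = −tan(+30.2°) tan(+17.700°) = -0.1857, H₀ = 1.7576 rad.
Bracket: H₀ sin φ sin δ + cos φ cos δ sin H₀ = 1.7576×0.50302×0.30403 + 0.86427×0.95266×0.98260 = 0.268795 + 0.809029 = 1.077824.
Q̄ = (S₀/π) × [bracket] = (1361/π) × 1.077824 = 466.9 W/m².

Q̄ ≈ 467 W/m²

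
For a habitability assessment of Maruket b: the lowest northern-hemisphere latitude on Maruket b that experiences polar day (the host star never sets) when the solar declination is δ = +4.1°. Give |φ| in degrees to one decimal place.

|φ| = 85.9°

Polar day requires cos H₀ = −tan φ tan δ ≤ −1, i.e. tan φ tan δ ≥ 1.
The boundary is |tan φ| · |tan δ| = 1, so |φ| = 90° − |δ| = 90° − 4.1° = 85.9° in the northern hemisphere.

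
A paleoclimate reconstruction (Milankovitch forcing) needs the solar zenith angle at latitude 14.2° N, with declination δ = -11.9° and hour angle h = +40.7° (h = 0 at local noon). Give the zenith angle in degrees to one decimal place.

cos θ_z = sin ϕ sin δ + cos ϕ cos δ cos h = -0.050583 + 0.719175 = 0.668592.
θ_z = arccos(0.668592) = 48.0°.

θ_z = 48.0°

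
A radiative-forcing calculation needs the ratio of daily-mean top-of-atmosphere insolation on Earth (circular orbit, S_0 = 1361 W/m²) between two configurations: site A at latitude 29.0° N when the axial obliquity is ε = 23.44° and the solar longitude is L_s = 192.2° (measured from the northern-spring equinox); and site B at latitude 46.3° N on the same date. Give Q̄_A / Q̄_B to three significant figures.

— Configuration A (ϕ=+29.0°):
Solar declination: sin δ = sin ε · sin L_s = sin 23.44° × sin 192.2° = -0.08406, so δ = -4.822°.
cos h₀ = −tan(+29.0°) tan(-4.822°) = 0.0468, h₀ = 1.5240 rad.
Bracket: h₀ sin ϕ sin δ + cos ϕ cos δ sin h₀ = 1.5240×0.48481×-0.08406 + 0.87462×0.99646×0.99891 = -0.062108 + 0.870574 = 0.808466.
Q̄ = (S_0/π) × [bracket] = (1361/π) × 0.808466 = 350.24 W/m².
— Configuration B (ϕ=+46.3°):
cos h₀ = −tan(+46.3°) tan(-4.822°) = 0.0883, h₀ = 1.4824 rad.
Bracket: h₀ sin ϕ sin δ + cos ϕ cos δ sin h₀ = 1.4824×0.72297×-0.08406 + 0.69088×0.99646×0.99610 = -0.090090 + 0.685749 = 0.595659.
Q̄ = (S_0/π) × [bracket] = (1361/π) × 0.595659 = 258.05 W/m².
Ratio Q̄_A / Q̄_B = 350.24 / 258.05 = 1.357.

Q̄_A / Q̄_B ≈ 1.36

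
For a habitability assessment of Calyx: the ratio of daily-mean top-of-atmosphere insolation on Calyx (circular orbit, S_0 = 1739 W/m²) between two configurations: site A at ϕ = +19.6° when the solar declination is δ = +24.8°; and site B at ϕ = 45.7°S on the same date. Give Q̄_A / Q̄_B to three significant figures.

— Configuration A (ϕ=+19.6°):
cos h₀ = −tan(+19.6°) tan(+24.800°) = -0.1645, h₀ = 1.7361 rad.
Bracket: h₀ sin ϕ sin δ + cos ϕ cos δ sin h₀ = 1.7361×0.33545×0.41945 + 0.94206×0.90778×0.98637 = 0.244277 + 0.843527 = 1.087804.
Q̄ = (S_0/π) × [bracket] = (1739/π) × 1.087804 = 602.14 W/m².
— Configuration B (ϕ=-45.7°):
cos h₀ = −tan(-45.7°) tan(+24.800°) = 0.4735, h₀ = 1.0775 rad.
Bracket: h₀ sin ϕ sin δ + cos ϕ cos δ sin h₀ = 1.0775×-0.71569×0.41945 + 0.69842×0.90778×0.88080 = -0.323461 + 0.558438 = 0.234977.
Q̄ = (S_0/π) × [bracket] = (1739/π) × 0.234977 = 130.07 W/m².
Ratio Q̄_A / Q̄_B = 602.14 / 130.07 = 4.629.

Q̄_A / Q̄_B ≈ 4.63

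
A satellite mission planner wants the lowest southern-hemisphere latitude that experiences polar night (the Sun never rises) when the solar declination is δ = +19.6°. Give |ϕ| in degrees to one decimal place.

Polar night requires cos h₀ = −tan ϕ tan δ ≥ 1, i.e. tan ϕ tan δ ≤ −1.
The boundary is |tan ϕ| · |tan δ| = 1, so |ϕ| = 90° − |δ| = 90° − 19.6° = 70.4° in the southern hemisphere.

|ϕ| = 70.4°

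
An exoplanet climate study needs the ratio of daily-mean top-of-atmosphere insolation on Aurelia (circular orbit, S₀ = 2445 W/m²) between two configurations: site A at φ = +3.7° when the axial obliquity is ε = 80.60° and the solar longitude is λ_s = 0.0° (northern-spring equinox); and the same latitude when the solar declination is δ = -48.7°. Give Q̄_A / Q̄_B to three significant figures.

— Configuration A (φ=+3.7°):
Solar declination: sin δ = sin ε · sin λ_s = sin 80.60° × sin 0.0° = 0.00000, so δ = +0.000°.
cos H₀ = −tan(+3.7°) tan(+0.000°) = -0.0000, H₀ = 1.5708 rad.
Bracket: H₀ sin φ sin δ + cos φ cos δ sin H₀ = 1.5708×0.06453×0.00000 + 0.99792×1.00000×1.00000 = 0.000000 + 0.997920 = 0.997920.
Q̄ = (S₀/π) × [bracket] = (2445/π) × 0.997920 = 776.65 W/m².
— Configuration B (φ=+3.7°):
cos H₀ = −tan(+3.7°) tan(-48.700°) = 0.0736, H₀ = 1.4971 rad.
Bracket: H₀ sin φ sin δ + cos φ cos δ sin H₀ = 1.4971×0.06453×-0.75126 + 0.99792×0.66000×0.99729 = -0.072578 + 0.656842 = 0.584264.
Q̄ = (S₀/π) × [bracket] = (2445/π) × 0.584264 = 454.71 W/m².
Ratio Q̄_A / Q̄_B = 776.65 / 454.71 = 1.708.

Q̄_A / Q̄_B ≈ 1.71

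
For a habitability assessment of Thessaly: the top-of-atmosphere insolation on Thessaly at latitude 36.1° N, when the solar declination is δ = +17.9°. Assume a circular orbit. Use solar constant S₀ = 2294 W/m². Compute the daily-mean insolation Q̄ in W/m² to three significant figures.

cos H₀ = −tan(+36.1°) tan(+17.900°) = -0.2355, H₀ = 1.8086 rad.
Bracket: H₀ sin φ sin δ + cos φ cos δ sin H₀ = 1.8086×0.58920×0.30736 + 0.80799×0.95159×0.97187 = 0.327531 + 0.747247 = 1.074778.
Q̄ = (S₀/π) × [bracket] = (2294/π) × 1.074778 = 784.8 W/m².

Q̄ ≈ 785 W/m²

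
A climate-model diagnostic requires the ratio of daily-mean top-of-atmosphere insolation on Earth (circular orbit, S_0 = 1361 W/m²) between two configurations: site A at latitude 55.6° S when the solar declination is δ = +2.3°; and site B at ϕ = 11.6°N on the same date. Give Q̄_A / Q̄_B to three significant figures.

— Configuration A (ϕ=-55.6°):
cos h₀ = −tan(-55.6°) tan(+2.300°) = 0.0587, h₀ = 1.5121 rad.
Bracket: h₀ sin ϕ sin δ + cos ϕ cos δ sin h₀ = 1.5121×-0.82511×0.04013 + 0.56497×0.99919×0.99828 = -0.050068 + 0.563541 = 0.513473.
Q̄ = (S_0/π) × [bracket] = (1361/π) × 0.513473 = 222.45 W/m².
— Configuration B (ϕ=+11.6°):
cos h₀ = −tan(+11.6°) tan(+2.300°) = -0.0082, h₀ = 1.5790 rad.
Bracket: h₀ sin ϕ sin δ + cos ϕ cos δ sin h₀ = 1.5790×0.20108×0.04013 + 0.97958×0.99919×0.99997 = 0.012741 + 0.978757 = 0.991498.
Q̄ = (S_0/π) × [bracket] = (1361/π) × 0.991498 = 429.54 W/m².
Ratio Q̄_A / Q̄_B = 222.45 / 429.54 = 0.5179.

Q̄_A / Q̄_B ≈ 0.518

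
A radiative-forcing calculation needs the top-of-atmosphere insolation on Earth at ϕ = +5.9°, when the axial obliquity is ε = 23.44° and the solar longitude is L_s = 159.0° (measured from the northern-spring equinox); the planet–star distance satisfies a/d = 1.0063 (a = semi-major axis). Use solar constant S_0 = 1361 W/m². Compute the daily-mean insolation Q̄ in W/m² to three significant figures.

Q̄ ≈ 442 W/m²

Solar declination: sin δ = sin ε · sin L_s = sin 23.44° × sin 159.0° = 0.14255, so δ = +8.196°.
cos h₀ = −tan(+5.9°) tan(+8.196°) = -0.0149, h₀ = 1.5857 rad.
Bracket: h₀ sin ϕ sin δ + cos ϕ cos δ sin h₀ = 1.5857×0.10279×0.14255 + 0.99470×0.98979×0.99989 = 0.023235 + 0.984436 = 1.007671.
Inverse-square distance factor (a/d)² = 1.0063² = 1.012640.
Q̄ = (S_0/π) × 1.012640 × [bracket] = (1361/π) × 1.012640 × 1.007671 = 442.1 W/m².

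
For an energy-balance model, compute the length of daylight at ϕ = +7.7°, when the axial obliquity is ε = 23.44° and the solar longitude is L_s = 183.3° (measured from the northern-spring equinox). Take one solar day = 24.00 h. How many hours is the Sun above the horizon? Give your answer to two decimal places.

Solar declination: sin δ = sin ε · sin L_s = sin 23.44° × sin 183.3° = -0.02290, so δ = -1.312°.
cos h₀ = −tan ϕ · tan δ = −tan(+7.7°) × tan(-1.312°) = 0.0031, so h₀ = 1.5677 rad = 89.82°.
Daylight = 2h₀/(2π) × 24.00 h = (1.5677/π) × 24.00 = 11.98 h.

11.98 h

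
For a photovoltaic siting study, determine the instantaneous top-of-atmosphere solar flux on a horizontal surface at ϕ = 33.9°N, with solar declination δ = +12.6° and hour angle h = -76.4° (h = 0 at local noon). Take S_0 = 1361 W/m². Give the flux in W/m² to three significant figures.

cos θ_z = sin ϕ sin δ + cos ϕ cos δ cos h = 0.121668 + 0.190470 = 0.312138.
Flux = S_0 · cos θ_z = 1361 × 0.312138 = 424.8 W/m².

425 W/m²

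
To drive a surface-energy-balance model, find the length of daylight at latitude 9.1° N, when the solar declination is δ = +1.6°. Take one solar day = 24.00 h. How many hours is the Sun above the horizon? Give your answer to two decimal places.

cos h₀ = −tan ϕ · tan δ = −tan(+9.1°) × tan(+1.600°) = -0.0045, so h₀ = 1.5753 rad = 90.26°.
Daylight = 2h₀/(2π) × 24.00 h = (1.5753/π) × 24.00 = 12.03 h.

12.03 h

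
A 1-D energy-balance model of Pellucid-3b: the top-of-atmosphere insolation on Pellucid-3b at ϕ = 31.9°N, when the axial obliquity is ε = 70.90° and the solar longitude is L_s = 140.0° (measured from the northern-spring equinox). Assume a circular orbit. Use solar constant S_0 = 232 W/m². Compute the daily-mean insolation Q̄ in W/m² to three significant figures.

Q̄ ≈ 92.8 W/m²

Solar declination: sin δ = sin ε · sin L_s = sin 70.90° × sin 140.0° = 0.60740, so δ = +37.402°.
cos h₀ = −tan(+31.9°) tan(+37.402°) = -0.4759, h₀ = 2.0668 rad.
Bracket: h₀ sin ϕ sin δ + cos ϕ cos δ sin h₀ = 2.0668×0.52844×0.60740 + 0.84897×0.79440×0.87948 = 0.663390 + 0.593140 = 1.256530.
Q̄ = (S_0/π) × [bracket] = (232/π) × 1.256530 = 92.79 W/m².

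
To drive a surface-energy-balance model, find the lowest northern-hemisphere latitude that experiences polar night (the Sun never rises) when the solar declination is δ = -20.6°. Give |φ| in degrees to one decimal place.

|φ| = 69.4°

Polar night requires cos H₀ = −tan φ tan δ ≥ 1, i.e. tan φ tan δ ≤ −1.
The boundary is |tan φ| · |tan δ| = 1, so |φ| = 90° − |δ| = 90° − 20.6° = 69.4° in the northern hemisphere.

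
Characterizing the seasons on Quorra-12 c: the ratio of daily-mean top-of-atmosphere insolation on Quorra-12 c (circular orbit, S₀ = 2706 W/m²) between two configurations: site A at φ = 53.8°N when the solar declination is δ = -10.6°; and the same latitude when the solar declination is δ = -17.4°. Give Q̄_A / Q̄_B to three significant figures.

Q̄_A / Q̄_B ≈ 1.55

— Configuration A (φ=+53.8°):
cos H₀ = −tan(+53.8°) tan(-10.600°) = 0.2557, H₀ = 1.3122 rad.
Bracket: H₀ sin φ sin δ + cos φ cos δ sin H₀ = 1.3122×0.80696×-0.18395 + 0.59061×0.98294×0.96676 = -0.194783 + 0.561237 = 0.366454.
Q̄ = (S₀/π) × [bracket] = (2706/π) × 0.366454 = 315.64 W/m².
— Configuration B (φ=+53.8°):
cos H₀ = −tan(+53.8°) tan(-17.400°) = 0.4282, H₀ = 1.1283 rad.
Bracket: H₀ sin φ sin δ + cos φ cos δ sin H₀ = 1.1283×0.80696×-0.29904 + 0.59061×0.95424×0.90369 = -0.272274 + 0.509305 = 0.237031.
Q̄ = (S₀/π) × [bracket] = (2706/π) × 0.237031 = 204.17 W/m².
Ratio Q̄_A / Q̄_B = 315.64 / 204.17 = 1.546.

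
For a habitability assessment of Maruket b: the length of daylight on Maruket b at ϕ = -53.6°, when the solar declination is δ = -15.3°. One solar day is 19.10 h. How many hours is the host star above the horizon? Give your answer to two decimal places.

cos h₀ = −tan ϕ · tan δ = −tan(-53.6°) × tan(-15.300°) = -0.3711, so h₀ = 1.9509 rad = 111.78°.
Daylight = 2h₀/(2π) × 19.10 h = (1.9509/π) × 19.10 = 11.86 h.

11.86 h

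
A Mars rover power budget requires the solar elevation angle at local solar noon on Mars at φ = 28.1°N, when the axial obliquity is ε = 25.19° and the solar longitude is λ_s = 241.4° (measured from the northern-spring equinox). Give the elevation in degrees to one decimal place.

40.0°

Solar declination: sin δ = sin ε · sin λ_s = sin 25.19° × sin 241.4° = -0.37369, so δ = -21.943°.
At local noon the hour angle is zero, so the zenith angle equals |φ − δ| = |+28.1° − (-21.943°)| = 50.043°.
Elevation = 90° − 50.043° = 40.0°.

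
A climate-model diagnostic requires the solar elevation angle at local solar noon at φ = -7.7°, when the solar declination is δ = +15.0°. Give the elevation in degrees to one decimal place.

At local noon the hour angle is zero, so the zenith angle equals |φ − δ| = |-7.7° − (+15.000°)| = 22.700°.
Elevation = 90° − 22.700° = 67.3°.

67.3°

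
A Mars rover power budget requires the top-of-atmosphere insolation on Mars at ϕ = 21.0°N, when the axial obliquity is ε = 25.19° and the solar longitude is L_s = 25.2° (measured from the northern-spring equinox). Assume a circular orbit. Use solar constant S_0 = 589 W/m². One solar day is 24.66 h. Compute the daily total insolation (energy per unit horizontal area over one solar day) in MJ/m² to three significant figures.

Solar declination: sin δ = sin ε · sin L_s = sin 25.19° × sin 25.2° = 0.18122, so δ = +10.441°.
cos h₀ = −tan(+21.0°) tan(+10.441°) = -0.0707, h₀ = 1.6416 rad.
Bracket: h₀ sin ϕ sin δ + cos ϕ cos δ sin h₀ = 1.6416×0.35837×0.18122 + 0.93358×0.98344×0.99750 = 0.106612 + 0.915825 = 1.022437.
Q̄ = (S_0/π) × [bracket] = (589/π) × 1.022437 = 191.69 W/m².
Daily total = Q̄ × 24.66 h × 3600 s/h = 191.69 × 24.66 × 3600 / 10⁶ = 17.02 MJ/m².

17.0 MJ/m²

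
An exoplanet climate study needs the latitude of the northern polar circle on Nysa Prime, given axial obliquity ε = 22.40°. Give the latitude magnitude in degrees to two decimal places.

The polar circle is the lowest latitude that experiences at least one full rotation of continuous daylight at the northern-summer solstice; it lies at |φ| = 90° − ε = 90° − 22.40° = 67.60°.

67.60°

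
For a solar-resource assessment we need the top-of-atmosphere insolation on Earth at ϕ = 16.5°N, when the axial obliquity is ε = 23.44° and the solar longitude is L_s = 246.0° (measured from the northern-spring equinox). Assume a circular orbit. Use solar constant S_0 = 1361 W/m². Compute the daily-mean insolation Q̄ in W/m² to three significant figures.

Solar declination: sin δ = sin ε · sin L_s = sin 23.44° × sin 246.0° = -0.36340, so δ = -21.309°.
cos h₀ = −tan(+16.5°) tan(-21.309°) = 0.1155, h₀ = 1.4550 rad.
Bracket: h₀ sin ϕ sin δ + cos ϕ cos δ sin h₀ = 1.4550×0.28402×-0.36340 + 0.95882×0.93163×0.99330 = -0.150175 + 0.887281 = 0.737106.
Q̄ = (S_0/π) × [bracket] = (1361/π) × 0.737106 = 319.3 W/m².

Q̄ ≈ 319 W/m²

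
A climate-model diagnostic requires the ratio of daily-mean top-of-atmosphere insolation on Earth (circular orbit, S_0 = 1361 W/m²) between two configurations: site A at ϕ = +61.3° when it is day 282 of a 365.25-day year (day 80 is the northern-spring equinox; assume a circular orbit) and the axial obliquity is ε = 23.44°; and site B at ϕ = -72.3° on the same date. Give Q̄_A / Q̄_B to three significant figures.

Q̄_A / Q̄_B ≈ 0.595

— Configuration A (ϕ=+61.3°):
Solar longitude: L_s = 360° × (282 − 80)/365.25 = 199.097°.
sin δ = sin 23.44° × sin 199.097° = -0.13014, so δ = -7.478°.
cos h₀ = −tan(+61.3°) tan(-7.478°) = 0.2397, h₀ = 1.3287 rad.
Bracket: h₀ sin ϕ sin δ + cos ϕ cos δ sin h₀ = 1.3287×0.87715×-0.13014 + 0.48022×0.99150×0.97084 = -0.151674 + 0.462254 = 0.310580.
Q̄ = (S_0/π) × [bracket] = (1361/π) × 0.310580 = 134.55 W/m².
— Configuration B (ϕ=-72.3°):
cos h₀ = −tan(-72.3°) tan(-7.478°) = -0.4113, h₀ = 1.9947 rad.
Bracket: h₀ sin ϕ sin δ + cos ϕ cos δ sin h₀ = 1.9947×-0.95266×-0.13014 + 0.30403×0.99150×0.91151 = 0.247301 + 0.274771 = 0.522072.
Q̄ = (S_0/π) × [bracket] = (1361/π) × 0.522072 = 226.17 W/m².
Ratio Q̄_A / Q̄_B = 134.55 / 226.17 = 0.5949.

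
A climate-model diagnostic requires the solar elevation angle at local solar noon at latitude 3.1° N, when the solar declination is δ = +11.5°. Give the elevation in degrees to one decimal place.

81.6°

At local noon the hour angle is zero, so the zenith angle equals |φ − δ| = |+3.1° − (+11.500°)| = 8.400°.
Elevation = 90° − 8.400° = 81.6°.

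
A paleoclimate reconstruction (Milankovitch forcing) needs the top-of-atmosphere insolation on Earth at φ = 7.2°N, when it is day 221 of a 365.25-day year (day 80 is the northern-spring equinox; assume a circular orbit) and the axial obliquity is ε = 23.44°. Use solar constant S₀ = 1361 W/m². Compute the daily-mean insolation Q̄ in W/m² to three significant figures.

Solar longitude: λ_s = 360° × (221 − 80)/365.25 = 138.973°.
sin δ = sin 23.44° × sin 138.973° = 0.26111, so δ = +15.136°.
cos H₀ = −tan(+7.2°) tan(+15.136°) = -0.0342, H₀ = 1.6050 rad.
Bracket: H₀ sin φ sin δ + cos φ cos δ sin H₀ = 1.6050×0.12533×0.26111 + 0.99211×0.96531×0.99942 = 0.052523 + 0.957138 = 1.009661.
Q̄ = (S₀/π) × [bracket] = (1361/π) × 1.009661 = 437.4 W/m².

Q̄ ≈ 437 W/m²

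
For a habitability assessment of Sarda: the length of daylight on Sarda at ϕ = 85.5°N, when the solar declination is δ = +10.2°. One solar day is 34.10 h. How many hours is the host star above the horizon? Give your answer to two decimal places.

34.10 h

Sunrise equation: cos h₀ = −tan ϕ · tan δ = -2.2862 ≤ −1, so the host star never sets (polar day) and h₀ = π.
Daylight = 2h₀/(2π) × 34.10 h = (3.1416/π) × 34.10 = 34.10 h.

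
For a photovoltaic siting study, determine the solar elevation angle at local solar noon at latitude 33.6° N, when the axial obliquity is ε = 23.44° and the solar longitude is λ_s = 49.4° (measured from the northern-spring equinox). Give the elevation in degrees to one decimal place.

74.0°

Solar declination: sin δ = sin ε · sin λ_s = sin 23.44° × sin 49.4° = 0.30203, so δ = +17.580°.
At local noon the hour angle is zero, so the zenith angle equals |φ − δ| = |+33.6° − (+17.580°)| = 16.020°.
Elevation = 90° − 16.020° = 74.0°.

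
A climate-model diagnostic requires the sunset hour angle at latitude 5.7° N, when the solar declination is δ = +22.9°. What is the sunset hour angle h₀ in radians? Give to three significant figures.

cos h₀ = −tan ϕ · tan δ = −tan(+5.7°) × tan(+22.900°) = -0.0422, so h₀ = 1.6130 rad = 92.42°.

h₀ = 1.61 rad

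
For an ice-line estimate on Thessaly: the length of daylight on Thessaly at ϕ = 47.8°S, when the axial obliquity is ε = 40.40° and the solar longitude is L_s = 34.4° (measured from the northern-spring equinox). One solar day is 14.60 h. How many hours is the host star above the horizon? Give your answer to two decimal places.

5.21 h

Solar declination: sin δ = sin ε · sin L_s = sin 40.40° × sin 34.4° = 0.36617, so δ = +21.479°.
cos h₀ = −tan ϕ · tan δ = −tan(-47.8°) × tan(+21.479°) = 0.4340, so h₀ = 1.1219 rad = 64.28°.
Daylight = 2h₀/(2π) × 14.60 h = (1.1219/π) × 14.60 = 5.21 h.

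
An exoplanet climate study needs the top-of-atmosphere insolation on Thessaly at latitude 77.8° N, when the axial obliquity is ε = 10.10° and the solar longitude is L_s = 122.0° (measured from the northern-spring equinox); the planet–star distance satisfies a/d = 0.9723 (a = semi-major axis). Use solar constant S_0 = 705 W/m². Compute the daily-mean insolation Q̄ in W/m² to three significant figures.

Solar declination: sin δ = sin ε · sin L_s = sin 10.10° × sin 122.0° = 0.14872, so δ = +8.553°.
cos h₀ = −tan(+77.8°) tan(+8.553°) = -0.6956, h₀ = 2.3400 rad.
Bracket: h₀ sin ϕ sin δ + cos ϕ cos δ sin h₀ = 2.3400×0.97742×0.14872 + 0.21132×0.98888×0.71844 = 0.340147 + 0.150132 = 0.490279.
Inverse-square distance factor (a/d)² = 0.9723² = 0.945367.
Q̄ = (S_0/π) × 0.945367 × [bracket] = (705/π) × 0.945367 × 0.490279 = 104.0 W/m².

Q̄ ≈ 104 W/m²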